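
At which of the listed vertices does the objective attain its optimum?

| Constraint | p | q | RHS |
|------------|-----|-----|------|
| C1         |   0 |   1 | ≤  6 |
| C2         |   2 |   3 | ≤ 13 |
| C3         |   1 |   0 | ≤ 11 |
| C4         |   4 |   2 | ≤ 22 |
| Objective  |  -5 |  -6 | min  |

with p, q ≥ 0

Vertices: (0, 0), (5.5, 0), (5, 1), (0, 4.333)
(5, 1) with z = -31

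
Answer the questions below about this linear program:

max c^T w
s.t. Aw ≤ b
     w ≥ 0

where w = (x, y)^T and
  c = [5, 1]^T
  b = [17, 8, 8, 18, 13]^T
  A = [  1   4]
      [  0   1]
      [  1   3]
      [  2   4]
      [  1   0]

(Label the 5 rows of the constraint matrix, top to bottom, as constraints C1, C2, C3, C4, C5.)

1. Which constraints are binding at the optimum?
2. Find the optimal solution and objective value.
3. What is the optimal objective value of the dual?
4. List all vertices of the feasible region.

1. C3, y ≥ 0
2. x = 8, y = 0, z = 40
3. 40 (by strong duality, equal to the primal optimum)
4. (0, 0), (8, 0), (0, 2.667)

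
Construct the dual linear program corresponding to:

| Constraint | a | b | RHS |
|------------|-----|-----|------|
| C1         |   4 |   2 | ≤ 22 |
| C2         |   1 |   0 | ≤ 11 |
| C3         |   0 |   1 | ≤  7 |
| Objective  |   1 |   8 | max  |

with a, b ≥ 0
Minimize: z = 22y1 + 11y2 + 7y3

Subject to:
  C1: -4y1 - y2 ≤ -1
  C2: -2y1 - y3 ≤ -8
  y1, y2, y3 ≥ 0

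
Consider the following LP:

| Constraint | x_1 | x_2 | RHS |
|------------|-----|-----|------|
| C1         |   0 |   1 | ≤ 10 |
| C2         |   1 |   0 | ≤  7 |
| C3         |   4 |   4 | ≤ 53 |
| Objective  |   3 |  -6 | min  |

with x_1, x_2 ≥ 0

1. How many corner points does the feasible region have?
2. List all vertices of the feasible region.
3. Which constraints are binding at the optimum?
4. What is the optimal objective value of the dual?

1. 5
2. (0, 0), (7, 0), (7, 6.25), (3.25, 10), (0, 10)
3. C1, x_1 ≥ 0
4. -60 (by strong duality, equal to the primal optimum)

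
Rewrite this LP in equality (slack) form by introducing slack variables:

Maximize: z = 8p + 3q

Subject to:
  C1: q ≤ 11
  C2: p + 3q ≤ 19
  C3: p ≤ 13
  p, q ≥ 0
max z = 8p + 3q

s.t.
  q + s1 = 11
  p + 3q + s2 = 19
  p + s3 = 13
  p, q, s1, s2, s3 ≥ 0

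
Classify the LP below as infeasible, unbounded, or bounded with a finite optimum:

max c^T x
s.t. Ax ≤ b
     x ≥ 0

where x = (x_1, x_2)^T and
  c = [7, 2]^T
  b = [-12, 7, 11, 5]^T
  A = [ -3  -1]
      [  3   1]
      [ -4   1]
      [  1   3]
One constraint requires 3x_1 + x_2 ≤ 7, while the constraint -3x_1 - x_2 ≤ -12 is equivalent to 3x_1 + x_2 ≥ 12. Together they would need 12 ≤ 3x_1 + x_2 ≤ 7, which is impossible since 12 > 7. No point satisfies all constraints.

Infeasible — the constraint set is empty.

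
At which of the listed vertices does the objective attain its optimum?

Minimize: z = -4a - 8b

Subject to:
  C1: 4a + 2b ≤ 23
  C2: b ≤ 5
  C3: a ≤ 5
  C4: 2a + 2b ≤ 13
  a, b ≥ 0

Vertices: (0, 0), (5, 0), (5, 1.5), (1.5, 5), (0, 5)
Evaluating z = -4a - 8b at each vertex:
  (0, 0): z = 0
  (5, 0): z = -20
  (5, 1.5): z = -32
  (1.5, 5): z = -46
  (0, 5): z = -40

The smallest value is z = -46, attained at (1.5, 5).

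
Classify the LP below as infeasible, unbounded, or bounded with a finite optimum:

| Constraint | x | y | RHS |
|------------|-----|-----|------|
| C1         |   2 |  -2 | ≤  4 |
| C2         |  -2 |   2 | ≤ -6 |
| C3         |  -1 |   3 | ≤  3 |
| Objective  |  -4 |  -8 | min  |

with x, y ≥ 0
C1 requires 2x - 2y ≤ 4, while C2 (-2x + 2y ≤ -6) is equivalent to 2x - 2y ≥ 6. Together they would need 6 ≤ 2x - 2y ≤ 4, which is impossible since 6 > 4. No point satisfies all constraints.

Infeasible — the constraint set is empty.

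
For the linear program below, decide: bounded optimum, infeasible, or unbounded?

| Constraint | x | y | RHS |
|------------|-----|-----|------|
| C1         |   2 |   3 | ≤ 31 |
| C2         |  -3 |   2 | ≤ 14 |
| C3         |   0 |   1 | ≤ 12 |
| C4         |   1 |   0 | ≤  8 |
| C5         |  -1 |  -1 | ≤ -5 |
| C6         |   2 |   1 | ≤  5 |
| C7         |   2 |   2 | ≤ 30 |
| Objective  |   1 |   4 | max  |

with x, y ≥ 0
The point (0, 5) satisfies every constraint, so the LP is feasible; the constraints give x ≤ 8 and y ≤ 12, which with x, y ≥ 0 keep the feasible region inside a bounded box. A feasible, bounded LP attains a finite optimum at a vertex.

The LP has an optimal solution: (0, 5) with z = 20.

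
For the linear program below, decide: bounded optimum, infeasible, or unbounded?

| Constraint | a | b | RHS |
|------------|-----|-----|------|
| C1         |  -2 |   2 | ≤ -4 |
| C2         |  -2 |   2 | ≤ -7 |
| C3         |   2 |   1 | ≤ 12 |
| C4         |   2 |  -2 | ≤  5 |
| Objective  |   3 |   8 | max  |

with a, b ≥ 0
C4 requires 2a - 2b ≤ 5, while C2 (-2a + 2b ≤ -7) is equivalent to 2a - 2b ≥ 7. Together they would need 7 ≤ 2a - 2b ≤ 5, which is impossible since 7 > 5. No point satisfies all constraints.

Infeasible — the constraint set is empty.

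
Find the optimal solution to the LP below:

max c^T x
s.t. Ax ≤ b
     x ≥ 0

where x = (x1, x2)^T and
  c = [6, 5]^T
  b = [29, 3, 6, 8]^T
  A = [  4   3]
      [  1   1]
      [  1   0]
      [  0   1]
x1 = 3, x2 = 0, z = 18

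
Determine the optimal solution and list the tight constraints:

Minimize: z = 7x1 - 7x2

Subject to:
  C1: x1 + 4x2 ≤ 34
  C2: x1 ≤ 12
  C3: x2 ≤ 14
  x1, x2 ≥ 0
Optimal: x1 = 0, x2 = 8.5
Slack at optimum:
  C1: slack = 0 (binding)
  C2: slack = 12
  C3: slack = 5.5
  x1 ≥ 0: x1 = 0 (binding)
  x2 ≥ 0: x2 = 8.5
Binding constraints: C1, x1 ≥ 0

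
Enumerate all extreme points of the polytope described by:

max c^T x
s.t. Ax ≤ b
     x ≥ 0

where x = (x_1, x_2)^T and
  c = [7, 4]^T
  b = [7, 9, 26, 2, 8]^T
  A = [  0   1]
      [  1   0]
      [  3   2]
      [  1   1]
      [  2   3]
Each vertex is the intersection of two constraint boundaries that also satisfies all remaining constraints:
  x_1 = 0 and x_2 = 0 → (0, 0)
  x_1 + x_2 = 2 and x_2 = 0 → (2, 0)
  x_1 + x_2 = 2 and x_1 = 0 → (0, 2)

Vertices: (0, 0), (2, 0), (0, 2)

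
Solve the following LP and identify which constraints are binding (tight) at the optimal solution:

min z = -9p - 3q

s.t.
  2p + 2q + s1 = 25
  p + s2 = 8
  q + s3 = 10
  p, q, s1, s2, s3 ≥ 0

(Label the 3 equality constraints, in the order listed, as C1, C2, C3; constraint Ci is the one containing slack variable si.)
Optimal: p = 8, q = 4.5
Slack at optimum:
  C1: slack = 0 (binding)
  C2: slack = 0 (binding)
  C3: slack = 5.5
  p ≥ 0: p = 8
  q ≥ 0: q = 4.5
Binding constraints: C1, C2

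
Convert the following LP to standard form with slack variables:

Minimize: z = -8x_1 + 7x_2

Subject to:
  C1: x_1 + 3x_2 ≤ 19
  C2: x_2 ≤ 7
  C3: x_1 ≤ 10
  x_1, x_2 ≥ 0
min z = -8x_1 + 7x_2

s.t.
  x_1 + 3x_2 + s1 = 19
  x_2 + s2 = 7
  x_1 + s3 = 10
  x_1, x_2, s1, s2, s3 ≥ 0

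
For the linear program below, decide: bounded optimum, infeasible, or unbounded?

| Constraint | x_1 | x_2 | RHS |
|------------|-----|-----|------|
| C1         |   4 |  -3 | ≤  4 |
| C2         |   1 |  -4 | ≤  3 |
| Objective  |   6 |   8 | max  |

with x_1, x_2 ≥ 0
Feasible point: (0, 0) satisfies every constraint, so the LP is feasible.
Direction d = (0, 1): for each constraint row a, a·d ≤ 0 —
  (4)(0) + (-3)(1) = -3 ≤ 0
  (1)(0) + (-4)(1) = -4 ≤ 0
and d ≥ 0, so (0, 0) + t·d stays feasible for every t ≥ 0. Along this ray z = 6x_1 + 8x_2 changes by 8 per unit t, so z → +∞.

The LP is unbounded; z can be made arbitrarily large.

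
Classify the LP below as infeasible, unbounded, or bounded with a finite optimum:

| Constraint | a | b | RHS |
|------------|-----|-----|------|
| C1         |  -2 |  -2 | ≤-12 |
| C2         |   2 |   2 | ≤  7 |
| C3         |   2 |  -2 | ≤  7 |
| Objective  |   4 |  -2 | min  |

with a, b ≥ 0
C2 requires 2a + 2b ≤ 7, while C1 (-2a - 2b ≤ -12) is equivalent to 2a + 2b ≥ 12. Together they would need 12 ≤ 2a + 2b ≤ 7, which is impossible since 12 > 7. No point satisfies all constraints.

Infeasible — the constraint set is empty.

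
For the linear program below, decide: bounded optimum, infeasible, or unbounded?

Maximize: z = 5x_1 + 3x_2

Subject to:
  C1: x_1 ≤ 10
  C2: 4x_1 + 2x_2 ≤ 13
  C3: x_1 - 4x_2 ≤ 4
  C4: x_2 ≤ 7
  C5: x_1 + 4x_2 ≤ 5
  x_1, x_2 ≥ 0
The point (3, 0.5) satisfies every constraint, so the LP is feasible; the constraints give x_1 ≤ 10 and x_2 ≤ 7, which with x_1, x_2 ≥ 0 keep the feasible region inside a bounded box. A feasible, bounded LP attains a finite optimum at a vertex.

The LP has an optimal solution: (3, 0.5) with z = 16.5.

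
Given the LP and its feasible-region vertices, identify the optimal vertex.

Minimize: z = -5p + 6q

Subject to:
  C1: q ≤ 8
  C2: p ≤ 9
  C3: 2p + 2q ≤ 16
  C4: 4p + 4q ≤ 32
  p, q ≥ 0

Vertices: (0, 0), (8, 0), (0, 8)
Evaluating z = -5p + 6q at each vertex:
  (0, 0): z = 0
  (8, 0): z = -40
  (0, 8): z = 48

The smallest value is z = -40, attained at (8, 0).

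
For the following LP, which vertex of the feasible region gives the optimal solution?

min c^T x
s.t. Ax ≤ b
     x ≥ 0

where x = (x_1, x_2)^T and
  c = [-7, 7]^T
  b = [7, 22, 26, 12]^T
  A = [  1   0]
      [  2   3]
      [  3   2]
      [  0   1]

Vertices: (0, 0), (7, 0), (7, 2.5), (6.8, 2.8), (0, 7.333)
(7, 0) with z = -49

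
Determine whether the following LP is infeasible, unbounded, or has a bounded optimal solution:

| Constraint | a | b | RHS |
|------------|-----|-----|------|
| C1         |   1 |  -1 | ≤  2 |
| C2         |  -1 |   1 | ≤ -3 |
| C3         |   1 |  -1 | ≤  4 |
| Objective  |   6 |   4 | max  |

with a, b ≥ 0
C1 requires a - b ≤ 2, while C2 (-a + b ≤ -3) is equivalent to a - b ≥ 3. Together they would need 3 ≤ a - b ≤ 2, which is impossible since 3 > 2. No point satisfies all constraints.

Infeasible — the constraint set is empty.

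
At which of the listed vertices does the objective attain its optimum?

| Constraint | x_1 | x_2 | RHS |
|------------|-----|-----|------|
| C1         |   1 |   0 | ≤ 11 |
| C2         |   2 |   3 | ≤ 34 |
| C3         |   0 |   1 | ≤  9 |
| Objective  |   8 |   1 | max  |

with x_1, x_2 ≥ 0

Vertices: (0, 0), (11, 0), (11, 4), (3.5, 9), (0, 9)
Evaluating z = 8x_1 + x_2 at each vertex:
  (0, 0): z = 0
  (11, 0): z = 88
  (11, 4): z = 92
  (3.5, 9): z = 37
  (0, 9): z = 9

The largest value is z = 92, attained at (11, 4).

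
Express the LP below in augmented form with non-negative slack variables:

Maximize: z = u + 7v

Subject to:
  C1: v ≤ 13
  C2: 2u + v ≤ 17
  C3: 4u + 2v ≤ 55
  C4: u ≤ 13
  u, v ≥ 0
max z = u + 7v

s.t.
  v + s1 = 13
  2u + v + s2 = 17
  4u + 2v + s3 = 55
  u + s4 = 13
  u, v, s1, s2, s3, s4 ≥ 0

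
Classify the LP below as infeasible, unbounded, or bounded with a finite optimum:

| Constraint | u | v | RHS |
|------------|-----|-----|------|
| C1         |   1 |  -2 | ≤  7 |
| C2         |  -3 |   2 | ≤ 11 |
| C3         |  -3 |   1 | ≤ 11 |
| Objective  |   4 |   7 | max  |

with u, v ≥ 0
Feasible point: (0, 0) satisfies every constraint, so the LP is feasible.
Direction d = (1, 1): for each constraint row a, a·d ≤ 0 —
  (1)(1) + (-2)(1) = -1 ≤ 0
  (-3)(1) + (2)(1) = -1 ≤ 0
  (-3)(1) + (1)(1) = -2 ≤ 0
and d ≥ 0, so (0, 0) + t·d stays feasible for every t ≥ 0. Along this ray z = 4u + 7v changes by 11 per unit t, so z → +∞.

Unbounded — the objective can increase without bound over the feasible region.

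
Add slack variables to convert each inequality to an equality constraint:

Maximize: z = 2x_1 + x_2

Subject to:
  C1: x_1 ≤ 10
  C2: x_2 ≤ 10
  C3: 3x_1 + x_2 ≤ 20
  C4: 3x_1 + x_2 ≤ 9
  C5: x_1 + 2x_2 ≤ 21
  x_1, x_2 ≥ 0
max z = 2x_1 + x_2

s.t.
  x_1 + s1 = 10
  x_2 + s2 = 10
  3x_1 + x_2 + s3 = 20
  3x_1 + x_2 + s4 = 9
  x_1 + 2x_2 + s5 = 21
  x_1, x_2, s1, s2, s3, s4, s5 ≥ 0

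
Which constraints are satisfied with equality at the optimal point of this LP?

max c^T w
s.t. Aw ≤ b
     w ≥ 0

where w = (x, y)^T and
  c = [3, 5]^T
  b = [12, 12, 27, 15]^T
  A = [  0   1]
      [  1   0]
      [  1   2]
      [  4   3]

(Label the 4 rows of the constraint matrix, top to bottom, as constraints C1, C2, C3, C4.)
Optimal: x = 0, y = 5
Binding: C4, x ≥ 0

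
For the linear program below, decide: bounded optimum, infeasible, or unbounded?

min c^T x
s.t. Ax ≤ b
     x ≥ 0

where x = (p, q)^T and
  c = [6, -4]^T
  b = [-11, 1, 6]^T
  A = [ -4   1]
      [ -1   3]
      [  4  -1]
One constraint requires 4p - q ≤ 6, while the constraint -4p + q ≤ -11 is equivalent to 4p - q ≥ 11. Together they would need 11 ≤ 4p - q ≤ 6, which is impossible since 11 > 6. No point satisfies all constraints.

The feasible region is empty; the LP is infeasible.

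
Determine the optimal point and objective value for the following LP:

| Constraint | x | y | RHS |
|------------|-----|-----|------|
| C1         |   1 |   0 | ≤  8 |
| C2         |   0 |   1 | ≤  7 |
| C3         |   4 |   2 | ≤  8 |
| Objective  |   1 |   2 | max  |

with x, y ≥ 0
Each vertex is the intersection of two constraint boundaries that also satisfies all remaining constraints:
  x = 0 and y = 0 → (0, 0)
  4x + 2y = 8 and y = 0 → (2, 0)
  4x + 2y = 8 and x = 0 → (0, 4)

Evaluating z = x + 2y at each vertex:
  (0, 0): z = 0
  (2, 0): z = 2
  (0, 4): z = 8

The maximum is at (0, 4) with z = 8.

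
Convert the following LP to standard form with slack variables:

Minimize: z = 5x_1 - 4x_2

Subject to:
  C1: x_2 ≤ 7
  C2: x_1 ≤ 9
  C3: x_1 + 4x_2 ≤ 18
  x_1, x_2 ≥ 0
min z = 5x_1 - 4x_2

s.t.
  x_2 + s1 = 7
  x_1 + s2 = 9
  x_1 + 4x_2 + s3 = 18
  x_1, x_2, s1, s2, s3 ≥ 0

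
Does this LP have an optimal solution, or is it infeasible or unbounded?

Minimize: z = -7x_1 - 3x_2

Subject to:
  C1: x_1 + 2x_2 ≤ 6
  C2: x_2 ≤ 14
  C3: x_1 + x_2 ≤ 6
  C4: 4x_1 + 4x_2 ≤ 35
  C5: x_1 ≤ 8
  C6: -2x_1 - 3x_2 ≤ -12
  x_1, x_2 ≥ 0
The point (6, 0) satisfies every constraint, so the LP is feasible; the constraints give x_1 ≤ 8 and x_2 ≤ 14, which with x_1, x_2 ≥ 0 keep the feasible region inside a bounded box. A feasible, bounded LP attains a finite optimum at a vertex.

Evaluating z = -7x_1 - 3x_2 at each vertex:
  (6, 0): z = -42

Feasible with finite optimum z* = -42 at (6, 0).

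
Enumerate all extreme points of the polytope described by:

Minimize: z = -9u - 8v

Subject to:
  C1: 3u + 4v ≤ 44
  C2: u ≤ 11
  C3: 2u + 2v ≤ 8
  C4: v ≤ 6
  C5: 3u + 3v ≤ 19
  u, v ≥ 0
Each vertex is the intersection of two constraint boundaries that also satisfies all remaining constraints:
  u = 0 and v = 0 → (0, 0)
  2u + 2v = 8 and v = 0 → (4, 0)
  2u + 2v = 8 and u = 0 → (0, 4)

Vertices: (0, 0), (4, 0), (0, 4)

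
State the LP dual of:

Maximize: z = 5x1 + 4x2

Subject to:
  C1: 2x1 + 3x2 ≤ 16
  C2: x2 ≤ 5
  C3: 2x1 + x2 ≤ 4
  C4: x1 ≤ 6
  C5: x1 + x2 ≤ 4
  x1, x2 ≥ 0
Minimize: z = 16y1 + 5y2 + 4y3 + 6y4 + 4y5

Subject to:
  C1: -2y1 - 2y3 - y4 - y5 ≤ -5
  C2: -3y1 - y2 - y3 - y5 ≤ -4
  y1, y2, y3, y4, y5 ≥ 0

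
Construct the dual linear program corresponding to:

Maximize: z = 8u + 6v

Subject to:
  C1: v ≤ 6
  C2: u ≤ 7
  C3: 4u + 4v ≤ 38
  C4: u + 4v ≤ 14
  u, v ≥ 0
Minimize: z = 6y1 + 7y2 + 38y3 + 14y4

Subject to:
  C1: -y2 - 4y3 - y4 ≤ -8
  C2: -y1 - 4y3 - 4y4 ≤ -6
  y1, y2, y3, y4 ≥ 0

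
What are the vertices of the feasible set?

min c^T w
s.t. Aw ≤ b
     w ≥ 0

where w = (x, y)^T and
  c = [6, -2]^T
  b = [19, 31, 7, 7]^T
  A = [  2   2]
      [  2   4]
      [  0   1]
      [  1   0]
Each vertex is the intersection of two constraint boundaries that also satisfies all remaining constraints:
  x = 0 and y = 0 → (0, 0)
  x = 7 and y = 0 → (7, 0)
  2x + 2y = 19 and x = 7 → (7, 2.5)
  2x + 2y = 19 and 2x + 4y = 31 → (3.5, 6)
  2x + 4y = 31 and y = 7 → (1.5, 7)
  y = 7 and x = 0 → (0, 7)

Vertices: (0, 0), (7, 0), (7, 2.5), (3.5, 6), (1.5, 7), (0, 7)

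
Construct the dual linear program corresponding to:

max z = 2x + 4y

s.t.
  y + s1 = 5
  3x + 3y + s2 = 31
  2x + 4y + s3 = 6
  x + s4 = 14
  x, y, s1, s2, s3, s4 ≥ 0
Minimize: z = 5y1 + 31y2 + 6y3 + 14y4

Subject to:
  C1: -3y2 - 2y3 - y4 ≤ -2
  C2: -y1 - 3y2 - 4y3 ≤ -4
  y1, y2, y3, y4 ≥ 0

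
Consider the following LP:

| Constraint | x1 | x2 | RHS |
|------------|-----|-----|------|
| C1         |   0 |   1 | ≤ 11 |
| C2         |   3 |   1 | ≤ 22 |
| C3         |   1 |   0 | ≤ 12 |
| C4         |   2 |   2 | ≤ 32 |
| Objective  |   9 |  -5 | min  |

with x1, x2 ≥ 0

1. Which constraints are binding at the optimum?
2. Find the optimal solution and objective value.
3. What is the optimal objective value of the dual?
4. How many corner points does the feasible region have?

1. C1, x1 ≥ 0
2. x1 = 0, x2 = 11, z = -55
3. -55 (by strong duality, equal to the primal optimum)
4. 4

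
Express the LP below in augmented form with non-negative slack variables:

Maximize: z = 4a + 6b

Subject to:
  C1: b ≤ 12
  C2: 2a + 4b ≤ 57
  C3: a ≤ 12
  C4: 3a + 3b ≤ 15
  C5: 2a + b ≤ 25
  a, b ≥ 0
max z = 4a + 6b

s.t.
  b + s1 = 12
  2a + 4b + s2 = 57
  a + s3 = 12
  3a + 3b + s4 = 15
  2a + b + s5 = 25
  a, b, s1, s2, s3, s4, s5 ≥ 0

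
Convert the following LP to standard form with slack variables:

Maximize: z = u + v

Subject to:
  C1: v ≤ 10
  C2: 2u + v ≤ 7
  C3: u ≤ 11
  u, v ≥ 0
max z = u + v

s.t.
  v + s1 = 10
  2u + v + s2 = 7
  u + s3 = 11
  u, v, s1, s2, s3 ≥ 0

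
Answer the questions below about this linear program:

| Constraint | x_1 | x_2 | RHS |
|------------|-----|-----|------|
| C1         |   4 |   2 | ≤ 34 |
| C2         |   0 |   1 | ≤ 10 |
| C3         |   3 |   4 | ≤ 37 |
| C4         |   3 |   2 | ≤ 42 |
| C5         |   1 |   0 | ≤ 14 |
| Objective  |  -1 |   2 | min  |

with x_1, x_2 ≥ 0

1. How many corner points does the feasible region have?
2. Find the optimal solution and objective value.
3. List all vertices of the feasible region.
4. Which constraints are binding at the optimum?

1. 4
2. x_1 = 8.5, x_2 = 0, z = -8.5
3. (0, 0), (8.5, 0), (6.2, 4.6), (0, 9.25)
4. C1, x_2 ≥ 0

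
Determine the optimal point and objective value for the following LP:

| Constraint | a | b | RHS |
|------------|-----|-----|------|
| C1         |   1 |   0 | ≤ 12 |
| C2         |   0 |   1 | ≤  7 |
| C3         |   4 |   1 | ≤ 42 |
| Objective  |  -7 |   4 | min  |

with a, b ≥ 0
a = 10.5, b = 0, z = -73.5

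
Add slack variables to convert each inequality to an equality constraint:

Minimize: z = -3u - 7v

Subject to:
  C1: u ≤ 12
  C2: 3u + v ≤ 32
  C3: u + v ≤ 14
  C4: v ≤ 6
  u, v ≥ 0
min z = -3u - 7v

s.t.
  u + s1 = 12
  3u + v + s2 = 32
  u + v + s3 = 14
  v + s4 = 6
  u, v, s1, s2, s3, s4 ≥ 0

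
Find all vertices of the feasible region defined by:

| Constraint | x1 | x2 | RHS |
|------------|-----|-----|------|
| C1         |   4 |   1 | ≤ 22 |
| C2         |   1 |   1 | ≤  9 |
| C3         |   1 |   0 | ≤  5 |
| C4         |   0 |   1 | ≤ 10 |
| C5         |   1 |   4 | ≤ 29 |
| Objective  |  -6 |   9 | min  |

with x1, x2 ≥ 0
Each vertex is the intersection of two constraint boundaries that also satisfies all remaining constraints:
  x1 = 0 and x2 = 0 → (0, 0)
  x1 = 5 and x2 = 0 → (5, 0)
  4x1 + x2 = 22 and x1 = 5 → (5, 2)
  4x1 + x2 = 22 and x1 + x2 = 9 → (4.333, 4.667)
  x1 + x2 = 9 and x1 + 4x2 = 29 → (2.333, 6.667)
  x1 + 4x2 = 29 and x1 = 0 → (0, 7.25)

Vertices: (0, 0), (5, 0), (5, 2), (4.333, 4.667), (2.333, 6.667), (0, 7.25)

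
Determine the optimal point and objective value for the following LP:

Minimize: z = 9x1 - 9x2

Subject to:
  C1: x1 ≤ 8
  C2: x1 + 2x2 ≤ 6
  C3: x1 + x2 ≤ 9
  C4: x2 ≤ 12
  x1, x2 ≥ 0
Each vertex is the intersection of two constraint boundaries that also satisfies all remaining constraints:
  x1 = 0 and x2 = 0 → (0, 0)
  x1 + 2x2 = 6 and x2 = 0 → (6, 0)
  x1 + 2x2 = 6 and x1 = 0 → (0, 3)

Evaluating z = 9x1 - 9x2 at each vertex:
  (0, 0): z = 0
  (6, 0): z = 54
  (0, 3): z = -27

The minimum is at (0, 3) with z = -27.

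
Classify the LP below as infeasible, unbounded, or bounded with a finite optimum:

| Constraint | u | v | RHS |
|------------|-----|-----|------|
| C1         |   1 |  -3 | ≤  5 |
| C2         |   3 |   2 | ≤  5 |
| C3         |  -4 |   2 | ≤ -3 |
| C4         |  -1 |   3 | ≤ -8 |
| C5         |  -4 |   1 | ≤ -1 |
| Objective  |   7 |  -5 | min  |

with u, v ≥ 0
C1 requires u - 3v ≤ 5, while C4 (-u + 3v ≤ -8) is equivalent to u - 3v ≥ 8. Together they would need 8 ≤ u - 3v ≤ 5, which is impossible since 8 > 5. No point satisfies all constraints.

Infeasible: no point satisfies all constraints simultaneously.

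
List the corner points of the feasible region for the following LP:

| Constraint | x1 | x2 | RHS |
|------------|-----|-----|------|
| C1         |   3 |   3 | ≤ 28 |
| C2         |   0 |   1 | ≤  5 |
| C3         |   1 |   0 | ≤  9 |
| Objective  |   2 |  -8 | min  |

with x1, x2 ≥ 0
Each vertex is the intersection of two constraint boundaries that also satisfies all remaining constraints:
  x1 = 0 and x2 = 0 → (0, 0)
  x1 = 9 and x2 = 0 → (9, 0)
  3x1 + 3x2 = 28 and x1 = 9 → (9, 0.3333)
  3x1 + 3x2 = 28 and x2 = 5 → (4.333, 5)
  x2 = 5 and x1 = 0 → (0, 5)

Vertices: (0, 0), (9, 0), (9, 0.3333), (4.333, 5), (0, 5)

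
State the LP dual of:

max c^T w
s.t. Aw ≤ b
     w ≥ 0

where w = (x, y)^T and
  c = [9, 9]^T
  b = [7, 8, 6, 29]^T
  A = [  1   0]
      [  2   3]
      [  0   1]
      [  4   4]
Minimize: z = 7y1 + 8y2 + 6y3 + 29y4

Subject to:
  C1: -y1 - 2y2 - 4y4 ≤ -9
  C2: -3y2 - y3 - 4y4 ≤ -9
  y1, y2, y3, y4 ≥ 0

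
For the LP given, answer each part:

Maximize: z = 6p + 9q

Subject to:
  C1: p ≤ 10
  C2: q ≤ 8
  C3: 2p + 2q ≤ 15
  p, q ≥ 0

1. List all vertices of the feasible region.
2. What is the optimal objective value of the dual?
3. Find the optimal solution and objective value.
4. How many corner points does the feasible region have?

1. (0, 0), (7.5, 0), (0, 7.5)
2. 67.5 (by strong duality, equal to the primal optimum)
3. p = 0, q = 7.5, z = 67.5
4. 3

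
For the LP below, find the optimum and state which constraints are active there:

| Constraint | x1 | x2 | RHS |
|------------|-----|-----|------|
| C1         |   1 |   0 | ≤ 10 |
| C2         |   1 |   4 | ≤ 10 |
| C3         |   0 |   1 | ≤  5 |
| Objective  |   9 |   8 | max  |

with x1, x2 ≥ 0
Optimal: x1 = 10, x2 = 0
Slack at optimum:
  C1: slack = 0 (binding)
  C2: slack = 0 (binding)
  C3: slack = 5
  x1 ≥ 0: x1 = 10
  x2 ≥ 0: x2 = 0 (binding)
Binding constraints: C1, C2, x2 ≥ 0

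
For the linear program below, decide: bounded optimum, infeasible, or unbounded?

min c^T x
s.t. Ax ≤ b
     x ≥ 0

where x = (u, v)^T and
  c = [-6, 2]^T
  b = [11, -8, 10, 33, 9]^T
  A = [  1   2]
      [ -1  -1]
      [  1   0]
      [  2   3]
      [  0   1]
The point (10, 0) satisfies every constraint, so the LP is feasible; the constraints give u ≤ 10 and v ≤ 9, which with u, v ≥ 0 keep the feasible region inside a bounded box. A feasible, bounded LP attains a finite optimum at a vertex.

The LP has an optimal solution: (10, 0) with z = -60.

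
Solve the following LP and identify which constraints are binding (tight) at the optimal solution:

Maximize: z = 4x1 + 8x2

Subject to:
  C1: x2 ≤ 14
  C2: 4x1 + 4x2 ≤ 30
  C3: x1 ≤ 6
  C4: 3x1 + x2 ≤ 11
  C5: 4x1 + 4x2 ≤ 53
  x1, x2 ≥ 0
Optimal: x1 = 0, x2 = 7.5
Binding: C2, x1 ≥ 0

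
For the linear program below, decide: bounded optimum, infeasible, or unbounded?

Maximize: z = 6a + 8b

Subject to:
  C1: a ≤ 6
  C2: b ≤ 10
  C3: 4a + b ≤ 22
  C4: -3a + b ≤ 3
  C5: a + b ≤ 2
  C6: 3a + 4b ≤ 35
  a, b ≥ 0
The point (0, 2) satisfies every constraint, so the LP is feasible; the constraints give a ≤ 6 and b ≤ 10, which with a, b ≥ 0 keep the feasible region inside a bounded box. A feasible, bounded LP attains a finite optimum at a vertex.

Evaluating z = 6a + 8b at each vertex:
  (0, 0): z = 0
  (2, 0): z = 12
  (0, 2): z = 16

Bounded optimum: z* = 16 at (0, 2).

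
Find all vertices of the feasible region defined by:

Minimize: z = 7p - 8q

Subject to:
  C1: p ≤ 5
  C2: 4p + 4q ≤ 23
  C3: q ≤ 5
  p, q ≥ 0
Each vertex is the intersection of two constraint boundaries that also satisfies all remaining constraints:
  p = 0 and q = 0 → (0, 0)
  p = 5 and q = 0 → (5, 0)
  p = 5 and 4p + 4q = 23 → (5, 0.75)
  4p + 4q = 23 and q = 5 → (0.75, 5)
  q = 5 and p = 0 → (0, 5)

Vertices: (0, 0), (5, 0), (5, 0.75), (0.75, 5), (0, 5)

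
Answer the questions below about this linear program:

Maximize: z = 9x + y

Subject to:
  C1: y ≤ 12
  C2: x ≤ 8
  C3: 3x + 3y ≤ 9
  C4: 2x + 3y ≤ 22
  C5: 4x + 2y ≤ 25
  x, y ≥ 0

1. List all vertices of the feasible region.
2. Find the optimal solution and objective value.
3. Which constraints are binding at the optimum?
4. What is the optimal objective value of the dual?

1. (0, 0), (3, 0), (0, 3)
2. x = 3, y = 0, z = 27
3. C3, y ≥ 0
4. 27 (by strong duality, equal to the primal optimum)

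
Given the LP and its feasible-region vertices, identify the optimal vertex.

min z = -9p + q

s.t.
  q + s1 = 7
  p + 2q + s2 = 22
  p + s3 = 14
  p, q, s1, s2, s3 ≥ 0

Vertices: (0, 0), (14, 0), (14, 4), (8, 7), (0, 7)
(14, 0) with z = -126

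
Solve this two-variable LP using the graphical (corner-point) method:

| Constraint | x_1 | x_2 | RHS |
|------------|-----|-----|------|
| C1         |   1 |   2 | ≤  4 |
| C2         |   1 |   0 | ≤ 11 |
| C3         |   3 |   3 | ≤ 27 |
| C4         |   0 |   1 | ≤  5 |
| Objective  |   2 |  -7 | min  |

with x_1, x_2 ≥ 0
x_1 = 0, x_2 = 2, z = -14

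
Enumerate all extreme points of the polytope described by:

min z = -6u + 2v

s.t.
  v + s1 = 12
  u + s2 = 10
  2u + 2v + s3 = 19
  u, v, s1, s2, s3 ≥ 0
Each vertex is the intersection of two constraint boundaries that also satisfies all remaining constraints:
  u = 0 and v = 0 → (0, 0)
  2u + 2v = 19 and v = 0 → (9.5, 0)
  2u + 2v = 19 and u = 0 → (0, 9.5)

Vertices: (0, 0), (9.5, 0), (0, 9.5)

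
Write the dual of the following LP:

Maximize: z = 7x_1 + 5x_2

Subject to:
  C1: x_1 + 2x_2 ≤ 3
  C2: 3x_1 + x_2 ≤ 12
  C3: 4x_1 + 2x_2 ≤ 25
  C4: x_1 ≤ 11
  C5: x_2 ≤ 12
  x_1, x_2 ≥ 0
Minimize: z = 3y1 + 12y2 + 25y3 + 11y4 + 12y5

Subject to:
  C1: -y1 - 3y2 - 4y3 - y4 ≤ -7
  C2: -2y1 - y2 - 2y3 - y5 ≤ -5
  y1, y2, y3, y4, y5 ≥ 0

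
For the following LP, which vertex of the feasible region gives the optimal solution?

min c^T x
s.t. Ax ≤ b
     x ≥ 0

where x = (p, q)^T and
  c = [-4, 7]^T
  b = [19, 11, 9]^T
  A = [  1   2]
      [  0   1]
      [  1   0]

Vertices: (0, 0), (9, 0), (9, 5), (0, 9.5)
(9, 0) with z = -36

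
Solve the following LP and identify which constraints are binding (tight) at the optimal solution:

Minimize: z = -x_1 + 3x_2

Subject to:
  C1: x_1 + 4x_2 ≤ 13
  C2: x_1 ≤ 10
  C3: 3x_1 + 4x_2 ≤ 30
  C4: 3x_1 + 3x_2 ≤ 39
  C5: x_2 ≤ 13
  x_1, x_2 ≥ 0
Optimal: x_1 = 10, x_2 = 0
Slack at optimum:
  C1: slack = 3
  C2: slack = 0 (binding)
  C3: slack = 0 (binding)
  C4: slack = 9
  C5: slack = 13
  x_1 ≥ 0: x_1 = 10
  x_2 ≥ 0: x_2 = 0 (binding)
Binding constraints: C2, C3, x_2 ≥ 0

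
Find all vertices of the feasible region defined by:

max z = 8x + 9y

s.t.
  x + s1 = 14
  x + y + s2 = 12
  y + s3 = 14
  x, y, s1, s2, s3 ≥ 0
Each vertex is the intersection of two constraint boundaries that also satisfies all remaining constraints:
  x = 0 and y = 0 → (0, 0)
  x + y = 12 and y = 0 → (12, 0)
  x + y = 12 and x = 0 → (0, 12)

Vertices: (0, 0), (12, 0), (0, 12)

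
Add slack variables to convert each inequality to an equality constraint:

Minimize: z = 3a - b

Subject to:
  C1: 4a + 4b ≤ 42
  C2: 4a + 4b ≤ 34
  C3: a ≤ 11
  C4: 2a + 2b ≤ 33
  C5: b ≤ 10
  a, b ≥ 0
min z = 3a - b

s.t.
  4a + 4b + s1 = 42
  4a + 4b + s2 = 34
  a + s3 = 11
  2a + 2b + s4 = 33
  b + s5 = 10
  a, b, s1, s2, s3, s4, s5 ≥ 0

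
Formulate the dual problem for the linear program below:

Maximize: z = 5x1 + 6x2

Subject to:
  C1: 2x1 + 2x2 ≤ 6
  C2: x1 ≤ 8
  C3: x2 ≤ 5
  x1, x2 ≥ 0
Minimize: z = 6y1 + 8y2 + 5y3

Subject to:
  C1: -2y1 - y2 ≤ -5
  C2: -2y1 - y3 ≤ -6
  y1, y2, y3 ≥ 0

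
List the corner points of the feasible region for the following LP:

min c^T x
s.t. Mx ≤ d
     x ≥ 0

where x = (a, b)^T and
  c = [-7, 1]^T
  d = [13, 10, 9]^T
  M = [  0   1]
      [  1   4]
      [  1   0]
Each vertex is the intersection of two constraint boundaries that also satisfies all remaining constraints:
  a = 0 and b = 0 → (0, 0)
  a = 9 and b = 0 → (9, 0)
  a + 4b = 10 and a = 9 → (9, 0.25)
  a + 4b = 10 and a = 0 → (0, 2.5)

Vertices: (0, 0), (9, 0), (9, 0.25), (0, 2.5)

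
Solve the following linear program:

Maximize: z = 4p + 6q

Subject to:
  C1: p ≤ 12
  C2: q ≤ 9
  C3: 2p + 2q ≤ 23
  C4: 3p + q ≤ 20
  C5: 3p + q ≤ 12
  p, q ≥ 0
p = 1, q = 9, z = 58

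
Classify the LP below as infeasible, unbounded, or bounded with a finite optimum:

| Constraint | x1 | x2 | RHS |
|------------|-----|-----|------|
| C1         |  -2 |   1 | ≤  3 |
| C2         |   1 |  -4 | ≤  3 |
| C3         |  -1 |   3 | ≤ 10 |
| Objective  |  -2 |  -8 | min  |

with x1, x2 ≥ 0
Feasible point: (0, 0) satisfies every constraint, so the LP is feasible.
Direction d = (4, 1): for each constraint row a, a·d ≤ 0 —
  (-2)(4) + (1)(1) = -7 ≤ 0
  (1)(4) + (-4)(1) = 0 ≤ 0
  (-1)(4) + (3)(1) = -1 ≤ 0
and d ≥ 0, so (0, 0) + t·d stays feasible for every t ≥ 0. Along this ray z = -2x1 - 8x2 changes by -16 per unit t, so z → −∞.

Unbounded: there is a feasible ray along which z → −∞.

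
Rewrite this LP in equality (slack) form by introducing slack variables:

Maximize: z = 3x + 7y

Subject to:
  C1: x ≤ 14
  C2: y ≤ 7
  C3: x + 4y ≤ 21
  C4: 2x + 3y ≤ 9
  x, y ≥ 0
max z = 3x + 7y

s.t.
  x + s1 = 14
  y + s2 = 7
  x + 4y + s3 = 21
  2x + 3y + s4 = 9
  x, y, s1, s2, s3, s4 ≥ 0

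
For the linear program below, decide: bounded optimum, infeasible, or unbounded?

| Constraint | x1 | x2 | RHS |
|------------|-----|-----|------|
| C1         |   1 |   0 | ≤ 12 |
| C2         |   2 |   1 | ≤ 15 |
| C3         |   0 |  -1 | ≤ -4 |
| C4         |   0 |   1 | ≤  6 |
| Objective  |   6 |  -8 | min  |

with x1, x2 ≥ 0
The point (0, 6) satisfies every constraint, so the LP is feasible; the constraints give x1 ≤ 12 and x2 ≤ 6, which with x1, x2 ≥ 0 keep the feasible region inside a bounded box. A feasible, bounded LP attains a finite optimum at a vertex.

Evaluating z = 6x1 - 8x2 at each vertex:
  (0, 4): z = -32
  (5.5, 4): z = 1
  (4.5, 6): z = -21
  (0, 6): z = -48

Feasible with finite optimum z* = -48 at (0, 6).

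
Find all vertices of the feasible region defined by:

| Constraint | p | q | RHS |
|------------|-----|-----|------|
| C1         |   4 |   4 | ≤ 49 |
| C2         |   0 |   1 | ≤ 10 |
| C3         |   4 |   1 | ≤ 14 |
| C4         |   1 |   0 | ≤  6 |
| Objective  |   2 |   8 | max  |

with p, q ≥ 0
Each vertex is the intersection of two constraint boundaries that also satisfies all remaining constraints:
  p = 0 and q = 0 → (0, 0)
  4p + q = 14 and q = 0 → (3.5, 0)
  q = 10 and 4p + q = 14 → (1, 10)
  q = 10 and p = 0 → (0, 10)

Vertices: (0, 0), (3.5, 0), (1, 10), (0, 10)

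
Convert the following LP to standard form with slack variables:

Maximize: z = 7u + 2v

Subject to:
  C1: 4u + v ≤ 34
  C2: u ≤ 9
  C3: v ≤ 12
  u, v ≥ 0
max z = 7u + 2v

s.t.
  4u + v + s1 = 34
  u + s2 = 9
  v + s3 = 12
  u, v, s1, s2, s3 ≥ 0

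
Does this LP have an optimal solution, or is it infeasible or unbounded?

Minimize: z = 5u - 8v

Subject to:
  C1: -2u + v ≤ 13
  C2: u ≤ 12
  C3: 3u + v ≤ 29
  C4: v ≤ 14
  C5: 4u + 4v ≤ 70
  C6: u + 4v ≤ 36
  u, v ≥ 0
The point (0, 9) satisfies every constraint, so the LP is feasible; the constraints give u ≤ 12 and v ≤ 14, which with u, v ≥ 0 keep the feasible region inside a bounded box. A feasible, bounded LP attains a finite optimum at a vertex.

Feasible with finite optimum z* = -72 at (0, 9).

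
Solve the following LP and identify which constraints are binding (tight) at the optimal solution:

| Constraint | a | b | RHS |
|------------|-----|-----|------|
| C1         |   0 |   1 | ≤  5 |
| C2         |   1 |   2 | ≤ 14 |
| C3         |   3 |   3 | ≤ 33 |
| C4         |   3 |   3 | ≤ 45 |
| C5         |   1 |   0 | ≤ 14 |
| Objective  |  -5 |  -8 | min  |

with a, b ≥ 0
Optimal: a = 8, b = 3
Slack at optimum:
  C1: slack = 2
  C2: slack = 0 (binding)
  C3: slack = 0 (binding)
  C4: slack = 12
  C5: slack = 6
  a ≥ 0: a = 8
  b ≥ 0: b = 3
Binding constraints: C2, C3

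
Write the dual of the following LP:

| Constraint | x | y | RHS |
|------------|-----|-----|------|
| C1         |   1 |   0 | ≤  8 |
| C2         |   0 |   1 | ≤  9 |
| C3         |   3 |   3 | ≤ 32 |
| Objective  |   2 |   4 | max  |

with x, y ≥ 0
Minimize: z = 8y1 + 9y2 + 32y3

Subject to:
  C1: -y1 - 3y3 ≤ -2
  C2: -y2 - 3y3 ≤ -4
  y1, y2, y3 ≥ 0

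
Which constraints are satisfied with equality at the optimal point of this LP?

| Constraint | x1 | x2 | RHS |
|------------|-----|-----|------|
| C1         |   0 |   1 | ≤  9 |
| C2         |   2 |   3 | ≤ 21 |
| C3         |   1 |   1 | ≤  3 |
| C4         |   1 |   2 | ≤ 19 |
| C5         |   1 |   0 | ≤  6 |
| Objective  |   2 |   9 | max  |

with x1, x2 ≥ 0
Optimal: x1 = 0, x2 = 3
Binding: C3, x1 ≥ 0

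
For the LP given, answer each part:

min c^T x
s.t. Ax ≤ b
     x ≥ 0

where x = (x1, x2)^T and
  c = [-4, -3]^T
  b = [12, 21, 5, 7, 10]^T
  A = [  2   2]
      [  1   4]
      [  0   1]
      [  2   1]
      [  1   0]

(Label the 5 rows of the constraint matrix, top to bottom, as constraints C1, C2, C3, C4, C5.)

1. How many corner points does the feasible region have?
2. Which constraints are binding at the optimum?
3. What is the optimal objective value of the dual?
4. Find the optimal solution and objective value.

1. 4
2. C1, C2, C3, C4
3. -19 (by strong duality, equal to the primal optimum)
4. x1 = 1, x2 = 5, z = -19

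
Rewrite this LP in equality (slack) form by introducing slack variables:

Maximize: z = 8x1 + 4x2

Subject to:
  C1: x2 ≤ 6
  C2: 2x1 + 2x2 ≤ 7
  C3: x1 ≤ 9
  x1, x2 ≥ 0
max z = 8x1 + 4x2

s.t.
  x2 + s1 = 6
  2x1 + 2x2 + s2 = 7
  x1 + s3 = 9
  x1, x2, s1, s2, s3 ≥ 0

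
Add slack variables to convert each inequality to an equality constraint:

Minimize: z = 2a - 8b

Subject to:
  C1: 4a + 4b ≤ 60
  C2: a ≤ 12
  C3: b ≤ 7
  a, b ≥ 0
min z = 2a - 8b

s.t.
  4a + 4b + s1 = 60
  a + s2 = 12
  b + s3 = 7
  a, b, s1, s2, s3 ≥ 0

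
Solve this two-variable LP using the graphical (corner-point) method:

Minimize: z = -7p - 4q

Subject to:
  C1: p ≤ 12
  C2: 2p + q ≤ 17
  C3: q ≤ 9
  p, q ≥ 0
Each vertex is the intersection of two constraint boundaries that also satisfies all remaining constraints:
  p = 0 and q = 0 → (0, 0)
  2p + q = 17 and q = 0 → (8.5, 0)
  2p + q = 17 and q = 9 → (4, 9)
  q = 9 and p = 0 → (0, 9)

Evaluating z = -7p - 4q at each vertex:
  (0, 0): z = 0
  (8.5, 0): z = -59.5
  (4, 9): z = -64
  (0, 9): z = -36

The minimum is at (4, 9) with z = -64.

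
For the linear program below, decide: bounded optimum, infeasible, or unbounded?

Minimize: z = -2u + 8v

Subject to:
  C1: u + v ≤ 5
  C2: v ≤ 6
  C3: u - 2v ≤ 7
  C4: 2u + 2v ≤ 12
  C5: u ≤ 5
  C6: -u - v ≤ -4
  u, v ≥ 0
The point (5, 0) satisfies every constraint, so the LP is feasible; the constraints give u ≤ 5 and v ≤ 6, which with u, v ≥ 0 keep the feasible region inside a bounded box. A feasible, bounded LP attains a finite optimum at a vertex.

Evaluating z = -2u + 8v at each vertex:
  (4, 0): z = -8
  (5, 0): z = -10
  (0, 5): z = 40
  (0, 4): z = 32

Bounded optimum: z* = -10 at (5, 0).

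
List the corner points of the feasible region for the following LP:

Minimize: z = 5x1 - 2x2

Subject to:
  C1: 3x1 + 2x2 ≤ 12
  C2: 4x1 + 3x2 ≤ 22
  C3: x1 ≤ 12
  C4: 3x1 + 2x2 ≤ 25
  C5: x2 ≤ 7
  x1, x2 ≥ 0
Each vertex is the intersection of two constraint boundaries that also satisfies all remaining constraints:
  x1 = 0 and x2 = 0 → (0, 0)
  3x1 + 2x2 = 12 and x2 = 0 → (4, 0)
  3x1 + 2x2 = 12 and x1 = 0 → (0, 6)

Vertices: (0, 0), (4, 0), (0, 6)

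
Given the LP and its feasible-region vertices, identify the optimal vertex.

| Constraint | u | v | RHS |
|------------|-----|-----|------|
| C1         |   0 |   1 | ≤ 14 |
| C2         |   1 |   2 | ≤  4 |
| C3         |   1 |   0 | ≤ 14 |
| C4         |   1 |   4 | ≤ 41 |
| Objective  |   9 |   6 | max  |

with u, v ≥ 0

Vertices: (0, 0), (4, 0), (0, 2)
(4, 0) with z = 36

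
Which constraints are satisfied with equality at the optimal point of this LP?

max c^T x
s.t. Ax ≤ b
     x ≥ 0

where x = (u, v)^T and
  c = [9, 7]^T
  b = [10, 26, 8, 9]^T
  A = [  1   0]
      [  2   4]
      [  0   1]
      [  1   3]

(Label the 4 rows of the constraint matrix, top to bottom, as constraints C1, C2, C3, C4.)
Optimal: u = 9, v = 0
Slack at optimum:
  C1: slack = 1
  C2: slack = 8
  C3: slack = 8
  C4: slack = 0 (binding)
  u ≥ 0: u = 9
  v ≥ 0: v = 0 (binding)
Binding constraints: C4, v ≥ 0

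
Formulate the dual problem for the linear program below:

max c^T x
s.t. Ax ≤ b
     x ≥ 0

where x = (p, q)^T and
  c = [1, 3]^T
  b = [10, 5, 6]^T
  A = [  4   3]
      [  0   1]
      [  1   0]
Minimize: z = 10y1 + 5y2 + 6y3

Subject to:
  C1: -4y1 - y3 ≤ -1
  C2: -3y1 - y2 ≤ -3
  y1, y2, y3 ≥ 0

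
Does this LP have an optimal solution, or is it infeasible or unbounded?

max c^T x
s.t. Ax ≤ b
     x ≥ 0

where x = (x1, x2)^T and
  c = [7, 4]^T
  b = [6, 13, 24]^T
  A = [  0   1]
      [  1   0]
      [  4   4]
The point (6, 0) satisfies every constraint, so the LP is feasible; the constraints give x1 ≤ 13 and x2 ≤ 6, which with x1, x2 ≥ 0 keep the feasible region inside a bounded box. A feasible, bounded LP attains a finite optimum at a vertex.

The LP has an optimal solution: (6, 0) with z = 42.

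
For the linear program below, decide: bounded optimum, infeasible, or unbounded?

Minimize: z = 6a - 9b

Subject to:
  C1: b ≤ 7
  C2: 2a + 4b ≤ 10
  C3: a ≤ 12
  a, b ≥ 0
The point (0, 2.5) satisfies every constraint, so the LP is feasible; the constraints give a ≤ 12 and b ≤ 7, which with a, b ≥ 0 keep the feasible region inside a bounded box. A feasible, bounded LP attains a finite optimum at a vertex.

Evaluating z = 6a - 9b at each vertex:
  (0, 0): z = 0
  (5, 0): z = 30
  (0, 2.5): z = -22.5

Bounded optimum: z* = -22.5 at (0, 2.5).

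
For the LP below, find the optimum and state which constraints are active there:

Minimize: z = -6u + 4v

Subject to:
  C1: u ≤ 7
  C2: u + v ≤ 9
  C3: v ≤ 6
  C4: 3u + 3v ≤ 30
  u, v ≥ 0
Optimal: u = 7, v = 0
Slack at optimum:
  C1: slack = 0 (binding)
  C2: slack = 2
  C3: slack = 6
  C4: slack = 9
  u ≥ 0: u = 7
  v ≥ 0: v = 0 (binding)
Binding constraints: C1, v ≥ 0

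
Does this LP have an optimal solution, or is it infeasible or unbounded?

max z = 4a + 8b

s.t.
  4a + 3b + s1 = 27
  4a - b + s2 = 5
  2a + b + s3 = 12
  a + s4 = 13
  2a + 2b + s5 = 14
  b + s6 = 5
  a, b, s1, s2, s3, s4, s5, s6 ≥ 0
The point (2, 5) satisfies every constraint, so the LP is feasible; the constraints give a ≤ 13 and b ≤ 5, which with a, b ≥ 0 keep the feasible region inside a bounded box. A feasible, bounded LP attains a finite optimum at a vertex.

The LP has an optimal solution: (2, 5) with z = 48.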